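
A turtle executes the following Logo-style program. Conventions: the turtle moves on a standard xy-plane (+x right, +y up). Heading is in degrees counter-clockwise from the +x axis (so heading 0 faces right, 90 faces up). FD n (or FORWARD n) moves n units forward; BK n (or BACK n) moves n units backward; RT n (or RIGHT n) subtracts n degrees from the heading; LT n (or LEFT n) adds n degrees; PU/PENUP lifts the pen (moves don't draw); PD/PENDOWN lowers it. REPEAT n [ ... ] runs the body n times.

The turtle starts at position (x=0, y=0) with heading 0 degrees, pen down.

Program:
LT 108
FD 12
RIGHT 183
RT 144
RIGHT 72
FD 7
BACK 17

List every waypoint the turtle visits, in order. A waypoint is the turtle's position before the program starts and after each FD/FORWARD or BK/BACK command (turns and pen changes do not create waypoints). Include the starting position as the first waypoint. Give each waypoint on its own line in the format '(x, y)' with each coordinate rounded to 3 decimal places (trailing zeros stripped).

Executing turtle program step by step:
Start: pos=(0,0), heading=0, pen down
LT 108: heading 0 -> 108
FD 12: (0,0) -> (-3.708,11.413) [heading=108, draw]
RT 183: heading 108 -> 285
RT 144: heading 285 -> 141
RT 72: heading 141 -> 69
FD 7: (-3.708,11.413) -> (-1.2,17.948) [heading=69, draw]
BK 17: (-1.2,17.948) -> (-7.292,2.077) [heading=69, draw]
Final: pos=(-7.292,2.077), heading=69, 3 segment(s) drawn
Waypoints (4 total):
(0, 0)
(-3.708, 11.413)
(-1.2, 17.948)
(-7.292, 2.077)

Answer: (0, 0)
(-3.708, 11.413)
(-1.2, 17.948)
(-7.292, 2.077)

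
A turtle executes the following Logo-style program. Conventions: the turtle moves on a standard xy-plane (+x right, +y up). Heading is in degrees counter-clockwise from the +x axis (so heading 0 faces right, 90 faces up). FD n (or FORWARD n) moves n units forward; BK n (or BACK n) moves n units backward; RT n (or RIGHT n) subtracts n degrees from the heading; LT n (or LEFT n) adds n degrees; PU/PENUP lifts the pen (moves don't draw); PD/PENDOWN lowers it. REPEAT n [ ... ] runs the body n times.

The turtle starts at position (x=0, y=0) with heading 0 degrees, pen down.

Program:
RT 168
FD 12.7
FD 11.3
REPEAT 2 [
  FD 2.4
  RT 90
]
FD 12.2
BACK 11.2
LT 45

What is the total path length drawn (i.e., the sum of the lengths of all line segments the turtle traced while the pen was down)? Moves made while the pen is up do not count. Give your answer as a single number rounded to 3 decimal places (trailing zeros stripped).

Answer: 52.2

Derivation:
Executing turtle program step by step:
Start: pos=(0,0), heading=0, pen down
RT 168: heading 0 -> 192
FD 12.7: (0,0) -> (-12.422,-2.64) [heading=192, draw]
FD 11.3: (-12.422,-2.64) -> (-23.476,-4.99) [heading=192, draw]
REPEAT 2 [
  -- iteration 1/2 --
  FD 2.4: (-23.476,-4.99) -> (-25.823,-5.489) [heading=192, draw]
  RT 90: heading 192 -> 102
  -- iteration 2/2 --
  FD 2.4: (-25.823,-5.489) -> (-26.322,-3.141) [heading=102, draw]
  RT 90: heading 102 -> 12
]
FD 12.2: (-26.322,-3.141) -> (-14.389,-0.605) [heading=12, draw]
BK 11.2: (-14.389,-0.605) -> (-25.344,-2.933) [heading=12, draw]
LT 45: heading 12 -> 57
Final: pos=(-25.344,-2.933), heading=57, 6 segment(s) drawn

Segment lengths:
  seg 1: (0,0) -> (-12.422,-2.64), length = 12.7
  seg 2: (-12.422,-2.64) -> (-23.476,-4.99), length = 11.3
  seg 3: (-23.476,-4.99) -> (-25.823,-5.489), length = 2.4
  seg 4: (-25.823,-5.489) -> (-26.322,-3.141), length = 2.4
  seg 5: (-26.322,-3.141) -> (-14.389,-0.605), length = 12.2
  seg 6: (-14.389,-0.605) -> (-25.344,-2.933), length = 11.2
Total = 52.2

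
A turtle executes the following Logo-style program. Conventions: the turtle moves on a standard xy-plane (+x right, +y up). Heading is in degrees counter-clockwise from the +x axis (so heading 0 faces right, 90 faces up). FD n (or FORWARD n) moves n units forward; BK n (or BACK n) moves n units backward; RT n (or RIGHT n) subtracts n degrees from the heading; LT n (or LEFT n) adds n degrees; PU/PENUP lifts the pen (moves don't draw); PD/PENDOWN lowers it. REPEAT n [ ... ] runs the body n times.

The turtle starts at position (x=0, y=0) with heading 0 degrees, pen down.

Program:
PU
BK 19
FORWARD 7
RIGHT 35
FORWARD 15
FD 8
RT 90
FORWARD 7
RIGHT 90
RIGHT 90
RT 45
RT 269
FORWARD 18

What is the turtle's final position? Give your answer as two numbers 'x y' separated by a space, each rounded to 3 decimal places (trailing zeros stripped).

Answer: -0.609 -1.257

Derivation:
Executing turtle program step by step:
Start: pos=(0,0), heading=0, pen down
PU: pen up
BK 19: (0,0) -> (-19,0) [heading=0, move]
FD 7: (-19,0) -> (-12,0) [heading=0, move]
RT 35: heading 0 -> 325
FD 15: (-12,0) -> (0.287,-8.604) [heading=325, move]
FD 8: (0.287,-8.604) -> (6.84,-13.192) [heading=325, move]
RT 90: heading 325 -> 235
FD 7: (6.84,-13.192) -> (2.825,-18.926) [heading=235, move]
RT 90: heading 235 -> 145
RT 90: heading 145 -> 55
RT 45: heading 55 -> 10
RT 269: heading 10 -> 101
FD 18: (2.825,-18.926) -> (-0.609,-1.257) [heading=101, move]
Final: pos=(-0.609,-1.257), heading=101, 0 segment(s) drawn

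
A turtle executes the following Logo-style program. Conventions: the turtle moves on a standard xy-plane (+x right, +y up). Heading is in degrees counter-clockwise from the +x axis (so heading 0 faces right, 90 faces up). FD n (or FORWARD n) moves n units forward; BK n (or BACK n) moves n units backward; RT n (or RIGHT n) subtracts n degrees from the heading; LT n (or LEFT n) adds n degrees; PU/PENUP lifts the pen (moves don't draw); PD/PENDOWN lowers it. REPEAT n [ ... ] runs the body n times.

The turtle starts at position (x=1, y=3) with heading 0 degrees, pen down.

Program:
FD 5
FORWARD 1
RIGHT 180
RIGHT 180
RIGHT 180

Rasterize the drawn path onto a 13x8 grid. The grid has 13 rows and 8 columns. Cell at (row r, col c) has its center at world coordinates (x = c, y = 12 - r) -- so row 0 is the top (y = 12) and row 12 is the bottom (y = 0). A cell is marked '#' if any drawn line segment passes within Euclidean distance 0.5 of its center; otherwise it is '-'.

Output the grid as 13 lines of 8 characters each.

Answer: --------
--------
--------
--------
--------
--------
--------
--------
--------
-#######
--------
--------
--------

Derivation:
Segment 0: (1,3) -> (6,3)
Segment 1: (6,3) -> (7,3)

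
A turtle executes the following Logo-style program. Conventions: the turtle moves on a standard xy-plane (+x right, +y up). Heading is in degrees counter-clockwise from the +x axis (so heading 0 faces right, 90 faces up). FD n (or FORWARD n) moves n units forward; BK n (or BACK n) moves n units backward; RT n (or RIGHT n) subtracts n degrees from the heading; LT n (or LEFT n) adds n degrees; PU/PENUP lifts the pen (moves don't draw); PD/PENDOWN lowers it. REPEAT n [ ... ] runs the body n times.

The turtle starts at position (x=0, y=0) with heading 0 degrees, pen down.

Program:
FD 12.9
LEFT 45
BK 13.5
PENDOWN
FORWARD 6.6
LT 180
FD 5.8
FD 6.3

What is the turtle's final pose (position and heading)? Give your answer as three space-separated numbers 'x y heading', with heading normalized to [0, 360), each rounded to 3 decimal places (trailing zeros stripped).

Answer: -0.535 -13.435 225

Derivation:
Executing turtle program step by step:
Start: pos=(0,0), heading=0, pen down
FD 12.9: (0,0) -> (12.9,0) [heading=0, draw]
LT 45: heading 0 -> 45
BK 13.5: (12.9,0) -> (3.354,-9.546) [heading=45, draw]
PD: pen down
FD 6.6: (3.354,-9.546) -> (8.021,-4.879) [heading=45, draw]
LT 180: heading 45 -> 225
FD 5.8: (8.021,-4.879) -> (3.92,-8.98) [heading=225, draw]
FD 6.3: (3.92,-8.98) -> (-0.535,-13.435) [heading=225, draw]
Final: pos=(-0.535,-13.435), heading=225, 5 segment(s) drawn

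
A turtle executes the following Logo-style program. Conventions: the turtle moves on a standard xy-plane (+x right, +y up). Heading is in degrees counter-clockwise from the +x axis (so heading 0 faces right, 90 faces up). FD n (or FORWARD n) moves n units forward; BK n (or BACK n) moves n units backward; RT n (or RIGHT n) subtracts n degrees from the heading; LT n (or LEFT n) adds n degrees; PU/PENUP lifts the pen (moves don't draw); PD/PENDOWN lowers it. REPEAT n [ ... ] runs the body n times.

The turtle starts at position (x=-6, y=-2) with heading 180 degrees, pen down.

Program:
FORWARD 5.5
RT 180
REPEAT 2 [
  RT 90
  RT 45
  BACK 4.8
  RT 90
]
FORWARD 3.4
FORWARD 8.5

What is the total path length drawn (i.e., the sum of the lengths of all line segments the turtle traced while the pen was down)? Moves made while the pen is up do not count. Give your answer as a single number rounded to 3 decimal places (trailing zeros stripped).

Answer: 27

Derivation:
Executing turtle program step by step:
Start: pos=(-6,-2), heading=180, pen down
FD 5.5: (-6,-2) -> (-11.5,-2) [heading=180, draw]
RT 180: heading 180 -> 0
REPEAT 2 [
  -- iteration 1/2 --
  RT 90: heading 0 -> 270
  RT 45: heading 270 -> 225
  BK 4.8: (-11.5,-2) -> (-8.106,1.394) [heading=225, draw]
  RT 90: heading 225 -> 135
  -- iteration 2/2 --
  RT 90: heading 135 -> 45
  RT 45: heading 45 -> 0
  BK 4.8: (-8.106,1.394) -> (-12.906,1.394) [heading=0, draw]
  RT 90: heading 0 -> 270
]
FD 3.4: (-12.906,1.394) -> (-12.906,-2.006) [heading=270, draw]
FD 8.5: (-12.906,-2.006) -> (-12.906,-10.506) [heading=270, draw]
Final: pos=(-12.906,-10.506), heading=270, 5 segment(s) drawn

Segment lengths:
  seg 1: (-6,-2) -> (-11.5,-2), length = 5.5
  seg 2: (-11.5,-2) -> (-8.106,1.394), length = 4.8
  seg 3: (-8.106,1.394) -> (-12.906,1.394), length = 4.8
  seg 4: (-12.906,1.394) -> (-12.906,-2.006), length = 3.4
  seg 5: (-12.906,-2.006) -> (-12.906,-10.506), length = 8.5
Total = 27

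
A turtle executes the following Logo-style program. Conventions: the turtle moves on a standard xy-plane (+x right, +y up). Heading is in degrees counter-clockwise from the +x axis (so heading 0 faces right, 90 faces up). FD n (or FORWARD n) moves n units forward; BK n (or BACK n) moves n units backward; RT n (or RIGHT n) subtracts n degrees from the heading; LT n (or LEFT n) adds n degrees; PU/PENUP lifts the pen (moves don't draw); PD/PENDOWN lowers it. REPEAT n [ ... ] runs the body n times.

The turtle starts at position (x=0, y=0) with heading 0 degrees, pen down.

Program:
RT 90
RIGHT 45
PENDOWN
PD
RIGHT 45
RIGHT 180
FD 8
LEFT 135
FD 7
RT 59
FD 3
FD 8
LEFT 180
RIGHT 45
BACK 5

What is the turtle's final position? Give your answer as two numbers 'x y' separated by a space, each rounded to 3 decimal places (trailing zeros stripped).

Answer: 9.997 18.198

Derivation:
Executing turtle program step by step:
Start: pos=(0,0), heading=0, pen down
RT 90: heading 0 -> 270
RT 45: heading 270 -> 225
PD: pen down
PD: pen down
RT 45: heading 225 -> 180
RT 180: heading 180 -> 0
FD 8: (0,0) -> (8,0) [heading=0, draw]
LT 135: heading 0 -> 135
FD 7: (8,0) -> (3.05,4.95) [heading=135, draw]
RT 59: heading 135 -> 76
FD 3: (3.05,4.95) -> (3.776,7.861) [heading=76, draw]
FD 8: (3.776,7.861) -> (5.711,15.623) [heading=76, draw]
LT 180: heading 76 -> 256
RT 45: heading 256 -> 211
BK 5: (5.711,15.623) -> (9.997,18.198) [heading=211, draw]
Final: pos=(9.997,18.198), heading=211, 5 segment(s) drawn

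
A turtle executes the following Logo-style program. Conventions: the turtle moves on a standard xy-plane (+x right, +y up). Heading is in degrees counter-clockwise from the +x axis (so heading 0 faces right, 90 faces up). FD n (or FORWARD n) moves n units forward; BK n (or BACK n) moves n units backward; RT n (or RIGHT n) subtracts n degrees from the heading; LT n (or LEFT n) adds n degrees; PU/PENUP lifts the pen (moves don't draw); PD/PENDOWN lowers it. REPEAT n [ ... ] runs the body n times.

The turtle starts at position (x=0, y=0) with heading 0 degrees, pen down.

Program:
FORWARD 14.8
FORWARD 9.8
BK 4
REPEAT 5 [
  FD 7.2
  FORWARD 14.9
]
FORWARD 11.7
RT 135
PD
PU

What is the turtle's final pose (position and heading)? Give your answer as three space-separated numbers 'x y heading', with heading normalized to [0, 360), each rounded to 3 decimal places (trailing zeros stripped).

Executing turtle program step by step:
Start: pos=(0,0), heading=0, pen down
FD 14.8: (0,0) -> (14.8,0) [heading=0, draw]
FD 9.8: (14.8,0) -> (24.6,0) [heading=0, draw]
BK 4: (24.6,0) -> (20.6,0) [heading=0, draw]
REPEAT 5 [
  -- iteration 1/5 --
  FD 7.2: (20.6,0) -> (27.8,0) [heading=0, draw]
  FD 14.9: (27.8,0) -> (42.7,0) [heading=0, draw]
  -- iteration 2/5 --
  FD 7.2: (42.7,0) -> (49.9,0) [heading=0, draw]
  FD 14.9: (49.9,0) -> (64.8,0) [heading=0, draw]
  -- iteration 3/5 --
  FD 7.2: (64.8,0) -> (72,0) [heading=0, draw]
  FD 14.9: (72,0) -> (86.9,0) [heading=0, draw]
  -- iteration 4/5 --
  FD 7.2: (86.9,0) -> (94.1,0) [heading=0, draw]
  FD 14.9: (94.1,0) -> (109,0) [heading=0, draw]
  -- iteration 5/5 --
  FD 7.2: (109,0) -> (116.2,0) [heading=0, draw]
  FD 14.9: (116.2,0) -> (131.1,0) [heading=0, draw]
]
FD 11.7: (131.1,0) -> (142.8,0) [heading=0, draw]
RT 135: heading 0 -> 225
PD: pen down
PU: pen up
Final: pos=(142.8,0), heading=225, 14 segment(s) drawn

Answer: 142.8 0 225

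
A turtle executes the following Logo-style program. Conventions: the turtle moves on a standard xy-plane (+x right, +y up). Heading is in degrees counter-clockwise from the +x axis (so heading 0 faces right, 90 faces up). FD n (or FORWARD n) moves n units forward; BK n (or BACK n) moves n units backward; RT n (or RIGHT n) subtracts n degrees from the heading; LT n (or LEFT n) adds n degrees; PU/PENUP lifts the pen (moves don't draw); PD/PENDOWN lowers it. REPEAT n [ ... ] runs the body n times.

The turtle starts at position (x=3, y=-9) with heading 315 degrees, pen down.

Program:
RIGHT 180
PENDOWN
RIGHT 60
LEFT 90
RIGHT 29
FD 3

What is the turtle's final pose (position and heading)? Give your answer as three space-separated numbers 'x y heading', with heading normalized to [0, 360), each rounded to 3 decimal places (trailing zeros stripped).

Executing turtle program step by step:
Start: pos=(3,-9), heading=315, pen down
RT 180: heading 315 -> 135
PD: pen down
RT 60: heading 135 -> 75
LT 90: heading 75 -> 165
RT 29: heading 165 -> 136
FD 3: (3,-9) -> (0.842,-6.916) [heading=136, draw]
Final: pos=(0.842,-6.916), heading=136, 1 segment(s) drawn

Answer: 0.842 -6.916 136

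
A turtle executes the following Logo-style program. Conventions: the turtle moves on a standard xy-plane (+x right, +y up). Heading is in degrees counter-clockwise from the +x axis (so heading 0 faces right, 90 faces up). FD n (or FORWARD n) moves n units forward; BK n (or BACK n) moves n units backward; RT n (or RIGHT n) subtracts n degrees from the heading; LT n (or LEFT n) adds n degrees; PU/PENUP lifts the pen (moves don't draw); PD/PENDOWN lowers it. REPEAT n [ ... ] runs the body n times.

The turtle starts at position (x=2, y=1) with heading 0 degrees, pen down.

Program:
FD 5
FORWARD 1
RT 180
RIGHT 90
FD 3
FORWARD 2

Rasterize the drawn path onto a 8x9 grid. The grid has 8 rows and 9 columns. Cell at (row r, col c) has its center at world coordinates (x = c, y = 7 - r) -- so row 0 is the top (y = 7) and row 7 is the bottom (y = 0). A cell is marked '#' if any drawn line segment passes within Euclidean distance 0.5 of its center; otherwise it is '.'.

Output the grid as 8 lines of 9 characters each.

Answer: .........
........#
........#
........#
........#
........#
..#######
.........

Derivation:
Segment 0: (2,1) -> (7,1)
Segment 1: (7,1) -> (8,1)
Segment 2: (8,1) -> (8,4)
Segment 3: (8,4) -> (8,6)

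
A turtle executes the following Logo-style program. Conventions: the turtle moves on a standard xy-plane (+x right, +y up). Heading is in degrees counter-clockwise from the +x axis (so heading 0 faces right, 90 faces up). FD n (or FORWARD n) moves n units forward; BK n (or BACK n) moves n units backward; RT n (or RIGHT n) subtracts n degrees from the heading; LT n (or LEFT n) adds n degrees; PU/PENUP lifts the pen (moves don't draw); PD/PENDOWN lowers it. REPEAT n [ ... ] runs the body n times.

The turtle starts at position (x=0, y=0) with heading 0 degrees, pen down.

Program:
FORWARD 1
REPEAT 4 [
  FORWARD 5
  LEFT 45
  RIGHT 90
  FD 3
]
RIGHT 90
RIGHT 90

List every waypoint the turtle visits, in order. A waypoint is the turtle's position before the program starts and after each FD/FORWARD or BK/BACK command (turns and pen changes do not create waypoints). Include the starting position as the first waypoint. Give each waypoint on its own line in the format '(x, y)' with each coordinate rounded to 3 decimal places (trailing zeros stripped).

Executing turtle program step by step:
Start: pos=(0,0), heading=0, pen down
FD 1: (0,0) -> (1,0) [heading=0, draw]
REPEAT 4 [
  -- iteration 1/4 --
  FD 5: (1,0) -> (6,0) [heading=0, draw]
  LT 45: heading 0 -> 45
  RT 90: heading 45 -> 315
  FD 3: (6,0) -> (8.121,-2.121) [heading=315, draw]
  -- iteration 2/4 --
  FD 5: (8.121,-2.121) -> (11.657,-5.657) [heading=315, draw]
  LT 45: heading 315 -> 0
  RT 90: heading 0 -> 270
  FD 3: (11.657,-5.657) -> (11.657,-8.657) [heading=270, draw]
  -- iteration 3/4 --
  FD 5: (11.657,-8.657) -> (11.657,-13.657) [heading=270, draw]
  LT 45: heading 270 -> 315
  RT 90: heading 315 -> 225
  FD 3: (11.657,-13.657) -> (9.536,-15.778) [heading=225, draw]
  -- iteration 4/4 --
  FD 5: (9.536,-15.778) -> (6,-19.314) [heading=225, draw]
  LT 45: heading 225 -> 270
  RT 90: heading 270 -> 180
  FD 3: (6,-19.314) -> (3,-19.314) [heading=180, draw]
]
RT 90: heading 180 -> 90
RT 90: heading 90 -> 0
Final: pos=(3,-19.314), heading=0, 9 segment(s) drawn
Waypoints (10 total):
(0, 0)
(1, 0)
(6, 0)
(8.121, -2.121)
(11.657, -5.657)
(11.657, -8.657)
(11.657, -13.657)
(9.536, -15.778)
(6, -19.314)
(3, -19.314)

Answer: (0, 0)
(1, 0)
(6, 0)
(8.121, -2.121)
(11.657, -5.657)
(11.657, -8.657)
(11.657, -13.657)
(9.536, -15.778)
(6, -19.314)
(3, -19.314)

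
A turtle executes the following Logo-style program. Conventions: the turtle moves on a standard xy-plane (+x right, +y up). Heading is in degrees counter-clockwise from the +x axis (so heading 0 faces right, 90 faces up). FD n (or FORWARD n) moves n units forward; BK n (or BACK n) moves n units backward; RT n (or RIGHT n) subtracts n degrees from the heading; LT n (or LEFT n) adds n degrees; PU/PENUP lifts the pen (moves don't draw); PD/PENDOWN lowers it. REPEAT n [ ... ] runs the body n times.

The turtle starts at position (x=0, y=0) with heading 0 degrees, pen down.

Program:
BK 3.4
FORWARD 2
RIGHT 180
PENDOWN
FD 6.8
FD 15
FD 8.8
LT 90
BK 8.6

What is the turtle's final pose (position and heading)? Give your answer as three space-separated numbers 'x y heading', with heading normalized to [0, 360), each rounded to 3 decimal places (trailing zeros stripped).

Executing turtle program step by step:
Start: pos=(0,0), heading=0, pen down
BK 3.4: (0,0) -> (-3.4,0) [heading=0, draw]
FD 2: (-3.4,0) -> (-1.4,0) [heading=0, draw]
RT 180: heading 0 -> 180
PD: pen down
FD 6.8: (-1.4,0) -> (-8.2,0) [heading=180, draw]
FD 15: (-8.2,0) -> (-23.2,0) [heading=180, draw]
FD 8.8: (-23.2,0) -> (-32,0) [heading=180, draw]
LT 90: heading 180 -> 270
BK 8.6: (-32,0) -> (-32,8.6) [heading=270, draw]
Final: pos=(-32,8.6), heading=270, 6 segment(s) drawn

Answer: -32 8.6 270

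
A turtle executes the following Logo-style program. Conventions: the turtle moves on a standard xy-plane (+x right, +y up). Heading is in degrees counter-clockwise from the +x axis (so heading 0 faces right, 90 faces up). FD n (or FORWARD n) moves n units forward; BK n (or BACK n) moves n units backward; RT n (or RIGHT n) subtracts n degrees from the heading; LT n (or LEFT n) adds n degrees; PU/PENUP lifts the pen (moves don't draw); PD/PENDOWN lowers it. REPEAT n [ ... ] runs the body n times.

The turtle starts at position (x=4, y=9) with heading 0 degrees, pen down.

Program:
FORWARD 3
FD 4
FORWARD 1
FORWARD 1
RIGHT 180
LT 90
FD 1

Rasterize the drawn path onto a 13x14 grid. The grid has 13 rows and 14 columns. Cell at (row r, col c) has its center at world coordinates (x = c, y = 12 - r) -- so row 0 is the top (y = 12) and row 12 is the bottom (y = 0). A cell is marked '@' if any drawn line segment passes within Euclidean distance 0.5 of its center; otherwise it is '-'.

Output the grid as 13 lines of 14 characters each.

Answer: --------------
--------------
--------------
----@@@@@@@@@@
-------------@
--------------
--------------
--------------
--------------
--------------
--------------
--------------
--------------

Derivation:
Segment 0: (4,9) -> (7,9)
Segment 1: (7,9) -> (11,9)
Segment 2: (11,9) -> (12,9)
Segment 3: (12,9) -> (13,9)
Segment 4: (13,9) -> (13,8)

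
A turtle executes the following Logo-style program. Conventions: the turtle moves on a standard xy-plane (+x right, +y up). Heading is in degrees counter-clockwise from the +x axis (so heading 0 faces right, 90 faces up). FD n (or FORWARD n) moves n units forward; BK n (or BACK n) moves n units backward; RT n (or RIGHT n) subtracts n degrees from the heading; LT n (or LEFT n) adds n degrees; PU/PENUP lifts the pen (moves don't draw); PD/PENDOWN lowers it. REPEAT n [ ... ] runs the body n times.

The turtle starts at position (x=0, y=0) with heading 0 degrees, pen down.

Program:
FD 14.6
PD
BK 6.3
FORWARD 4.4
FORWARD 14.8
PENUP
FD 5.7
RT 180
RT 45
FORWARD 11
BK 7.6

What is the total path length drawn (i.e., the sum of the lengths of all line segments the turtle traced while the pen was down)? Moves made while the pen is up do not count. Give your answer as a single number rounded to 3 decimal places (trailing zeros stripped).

Answer: 40.1

Derivation:
Executing turtle program step by step:
Start: pos=(0,0), heading=0, pen down
FD 14.6: (0,0) -> (14.6,0) [heading=0, draw]
PD: pen down
BK 6.3: (14.6,0) -> (8.3,0) [heading=0, draw]
FD 4.4: (8.3,0) -> (12.7,0) [heading=0, draw]
FD 14.8: (12.7,0) -> (27.5,0) [heading=0, draw]
PU: pen up
FD 5.7: (27.5,0) -> (33.2,0) [heading=0, move]
RT 180: heading 0 -> 180
RT 45: heading 180 -> 135
FD 11: (33.2,0) -> (25.422,7.778) [heading=135, move]
BK 7.6: (25.422,7.778) -> (30.796,2.404) [heading=135, move]
Final: pos=(30.796,2.404), heading=135, 4 segment(s) drawn

Segment lengths:
  seg 1: (0,0) -> (14.6,0), length = 14.6
  seg 2: (14.6,0) -> (8.3,0), length = 6.3
  seg 3: (8.3,0) -> (12.7,0), length = 4.4
  seg 4: (12.7,0) -> (27.5,0), length = 14.8
Total = 40.1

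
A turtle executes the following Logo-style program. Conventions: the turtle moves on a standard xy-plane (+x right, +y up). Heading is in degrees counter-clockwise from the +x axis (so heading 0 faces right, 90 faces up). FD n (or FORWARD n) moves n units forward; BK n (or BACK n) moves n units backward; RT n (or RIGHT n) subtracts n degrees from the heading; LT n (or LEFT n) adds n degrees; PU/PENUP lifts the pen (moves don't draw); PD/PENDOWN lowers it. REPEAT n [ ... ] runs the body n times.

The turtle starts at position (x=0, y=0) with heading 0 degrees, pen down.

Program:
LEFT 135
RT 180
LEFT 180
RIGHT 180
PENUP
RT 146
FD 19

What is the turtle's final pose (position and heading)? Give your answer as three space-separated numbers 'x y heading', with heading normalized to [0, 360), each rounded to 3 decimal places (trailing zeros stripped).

Executing turtle program step by step:
Start: pos=(0,0), heading=0, pen down
LT 135: heading 0 -> 135
RT 180: heading 135 -> 315
LT 180: heading 315 -> 135
RT 180: heading 135 -> 315
PU: pen up
RT 146: heading 315 -> 169
FD 19: (0,0) -> (-18.651,3.625) [heading=169, move]
Final: pos=(-18.651,3.625), heading=169, 0 segment(s) drawn

Answer: -18.651 3.625 169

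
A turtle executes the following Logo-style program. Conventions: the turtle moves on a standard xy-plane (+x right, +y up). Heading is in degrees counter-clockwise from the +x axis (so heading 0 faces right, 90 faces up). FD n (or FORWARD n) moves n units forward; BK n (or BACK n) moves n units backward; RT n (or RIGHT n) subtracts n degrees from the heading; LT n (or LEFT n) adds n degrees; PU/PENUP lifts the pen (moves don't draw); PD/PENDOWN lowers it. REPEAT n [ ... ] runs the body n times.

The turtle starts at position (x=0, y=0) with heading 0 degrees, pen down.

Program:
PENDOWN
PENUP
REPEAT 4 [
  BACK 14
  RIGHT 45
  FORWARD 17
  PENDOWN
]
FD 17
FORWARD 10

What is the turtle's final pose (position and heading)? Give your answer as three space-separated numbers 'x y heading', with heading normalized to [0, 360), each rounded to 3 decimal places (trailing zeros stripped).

Answer: -58 -7.243 180

Derivation:
Executing turtle program step by step:
Start: pos=(0,0), heading=0, pen down
PD: pen down
PU: pen up
REPEAT 4 [
  -- iteration 1/4 --
  BK 14: (0,0) -> (-14,0) [heading=0, move]
  RT 45: heading 0 -> 315
  FD 17: (-14,0) -> (-1.979,-12.021) [heading=315, move]
  PD: pen down
  -- iteration 2/4 --
  BK 14: (-1.979,-12.021) -> (-11.879,-2.121) [heading=315, draw]
  RT 45: heading 315 -> 270
  FD 17: (-11.879,-2.121) -> (-11.879,-19.121) [heading=270, draw]
  PD: pen down
  -- iteration 3/4 --
  BK 14: (-11.879,-19.121) -> (-11.879,-5.121) [heading=270, draw]
  RT 45: heading 270 -> 225
  FD 17: (-11.879,-5.121) -> (-23.899,-17.142) [heading=225, draw]
  PD: pen down
  -- iteration 4/4 --
  BK 14: (-23.899,-17.142) -> (-14,-7.243) [heading=225, draw]
  RT 45: heading 225 -> 180
  FD 17: (-14,-7.243) -> (-31,-7.243) [heading=180, draw]
  PD: pen down
]
FD 17: (-31,-7.243) -> (-48,-7.243) [heading=180, draw]
FD 10: (-48,-7.243) -> (-58,-7.243) [heading=180, draw]
Final: pos=(-58,-7.243), heading=180, 8 segment(s) drawn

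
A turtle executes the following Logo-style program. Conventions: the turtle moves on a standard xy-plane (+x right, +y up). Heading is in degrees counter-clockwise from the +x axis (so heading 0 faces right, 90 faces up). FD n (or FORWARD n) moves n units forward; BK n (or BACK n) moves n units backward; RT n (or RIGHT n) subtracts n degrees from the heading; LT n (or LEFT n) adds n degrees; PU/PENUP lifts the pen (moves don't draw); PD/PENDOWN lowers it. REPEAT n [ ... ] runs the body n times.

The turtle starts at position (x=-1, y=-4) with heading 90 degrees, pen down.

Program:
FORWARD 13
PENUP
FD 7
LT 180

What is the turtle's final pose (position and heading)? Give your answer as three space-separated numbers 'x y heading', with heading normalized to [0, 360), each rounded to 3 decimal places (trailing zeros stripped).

Answer: -1 16 270

Derivation:
Executing turtle program step by step:
Start: pos=(-1,-4), heading=90, pen down
FD 13: (-1,-4) -> (-1,9) [heading=90, draw]
PU: pen up
FD 7: (-1,9) -> (-1,16) [heading=90, move]
LT 180: heading 90 -> 270
Final: pos=(-1,16), heading=270, 1 segment(s) drawn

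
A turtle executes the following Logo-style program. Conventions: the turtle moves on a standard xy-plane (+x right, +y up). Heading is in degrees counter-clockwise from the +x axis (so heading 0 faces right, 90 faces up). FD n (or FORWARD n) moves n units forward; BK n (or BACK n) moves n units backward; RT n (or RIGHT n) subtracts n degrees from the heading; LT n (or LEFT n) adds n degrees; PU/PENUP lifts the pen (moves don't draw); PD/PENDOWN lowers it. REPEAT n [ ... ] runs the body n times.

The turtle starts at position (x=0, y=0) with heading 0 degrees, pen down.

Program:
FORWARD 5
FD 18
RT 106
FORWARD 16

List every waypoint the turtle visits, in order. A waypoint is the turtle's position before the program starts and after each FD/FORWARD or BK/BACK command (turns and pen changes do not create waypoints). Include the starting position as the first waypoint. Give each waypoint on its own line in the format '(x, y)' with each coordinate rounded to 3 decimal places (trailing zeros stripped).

Answer: (0, 0)
(5, 0)
(23, 0)
(18.59, -15.38)

Derivation:
Executing turtle program step by step:
Start: pos=(0,0), heading=0, pen down
FD 5: (0,0) -> (5,0) [heading=0, draw]
FD 18: (5,0) -> (23,0) [heading=0, draw]
RT 106: heading 0 -> 254
FD 16: (23,0) -> (18.59,-15.38) [heading=254, draw]
Final: pos=(18.59,-15.38), heading=254, 3 segment(s) drawn
Waypoints (4 total):
(0, 0)
(5, 0)
(23, 0)
(18.59, -15.38)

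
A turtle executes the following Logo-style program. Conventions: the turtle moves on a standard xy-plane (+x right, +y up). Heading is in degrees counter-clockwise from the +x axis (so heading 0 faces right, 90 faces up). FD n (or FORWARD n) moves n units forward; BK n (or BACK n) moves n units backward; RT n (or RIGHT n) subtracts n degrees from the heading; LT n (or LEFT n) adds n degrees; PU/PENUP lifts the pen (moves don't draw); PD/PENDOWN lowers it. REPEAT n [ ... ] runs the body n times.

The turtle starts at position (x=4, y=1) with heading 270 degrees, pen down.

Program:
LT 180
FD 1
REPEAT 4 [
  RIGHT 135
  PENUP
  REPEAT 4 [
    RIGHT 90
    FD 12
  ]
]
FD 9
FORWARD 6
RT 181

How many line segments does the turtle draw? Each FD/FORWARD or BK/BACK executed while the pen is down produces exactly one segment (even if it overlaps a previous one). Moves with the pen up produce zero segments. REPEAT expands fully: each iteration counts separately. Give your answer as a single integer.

Executing turtle program step by step:
Start: pos=(4,1), heading=270, pen down
LT 180: heading 270 -> 90
FD 1: (4,1) -> (4,2) [heading=90, draw]
REPEAT 4 [
  -- iteration 1/4 --
  RT 135: heading 90 -> 315
  PU: pen up
  REPEAT 4 [
    -- iteration 1/4 --
    RT 90: heading 315 -> 225
    FD 12: (4,2) -> (-4.485,-6.485) [heading=225, move]
    -- iteration 2/4 --
    RT 90: heading 225 -> 135
    FD 12: (-4.485,-6.485) -> (-12.971,2) [heading=135, move]
    -- iteration 3/4 --
    RT 90: heading 135 -> 45
    FD 12: (-12.971,2) -> (-4.485,10.485) [heading=45, move]
    -- iteration 4/4 --
    RT 90: heading 45 -> 315
    FD 12: (-4.485,10.485) -> (4,2) [heading=315, move]
  ]
  -- iteration 2/4 --
  RT 135: heading 315 -> 180
  PU: pen up
  REPEAT 4 [
    -- iteration 1/4 --
    RT 90: heading 180 -> 90
    FD 12: (4,2) -> (4,14) [heading=90, move]
    -- iteration 2/4 --
    RT 90: heading 90 -> 0
    FD 12: (4,14) -> (16,14) [heading=0, move]
    -- iteration 3/4 --
    RT 90: heading 0 -> 270
    FD 12: (16,14) -> (16,2) [heading=270, move]
    -- iteration 4/4 --
    RT 90: heading 270 -> 180
    FD 12: (16,2) -> (4,2) [heading=180, move]
  ]
  -- iteration 3/4 --
  RT 135: heading 180 -> 45
  PU: pen up
  REPEAT 4 [
    -- iteration 1/4 --
    RT 90: heading 45 -> 315
    FD 12: (4,2) -> (12.485,-6.485) [heading=315, move]
    -- iteration 2/4 --
    RT 90: heading 315 -> 225
    FD 12: (12.485,-6.485) -> (4,-14.971) [heading=225, move]
    -- iteration 3/4 --
    RT 90: heading 225 -> 135
    FD 12: (4,-14.971) -> (-4.485,-6.485) [heading=135, move]
    -- iteration 4/4 --
    RT 90: heading 135 -> 45
    FD 12: (-4.485,-6.485) -> (4,2) [heading=45, move]
  ]
  -- iteration 4/4 --
  RT 135: heading 45 -> 270
  PU: pen up
  REPEAT 4 [
    -- iteration 1/4 --
    RT 90: heading 270 -> 180
    FD 12: (4,2) -> (-8,2) [heading=180, move]
    -- iteration 2/4 --
    RT 90: heading 180 -> 90
    FD 12: (-8,2) -> (-8,14) [heading=90, move]
    -- iteration 3/4 --
    RT 90: heading 90 -> 0
    FD 12: (-8,14) -> (4,14) [heading=0, move]
    -- iteration 4/4 --
    RT 90: heading 0 -> 270
    FD 12: (4,14) -> (4,2) [heading=270, move]
  ]
]
FD 9: (4,2) -> (4,-7) [heading=270, move]
FD 6: (4,-7) -> (4,-13) [heading=270, move]
RT 181: heading 270 -> 89
Final: pos=(4,-13), heading=89, 1 segment(s) drawn
Segments drawn: 1

Answer: 1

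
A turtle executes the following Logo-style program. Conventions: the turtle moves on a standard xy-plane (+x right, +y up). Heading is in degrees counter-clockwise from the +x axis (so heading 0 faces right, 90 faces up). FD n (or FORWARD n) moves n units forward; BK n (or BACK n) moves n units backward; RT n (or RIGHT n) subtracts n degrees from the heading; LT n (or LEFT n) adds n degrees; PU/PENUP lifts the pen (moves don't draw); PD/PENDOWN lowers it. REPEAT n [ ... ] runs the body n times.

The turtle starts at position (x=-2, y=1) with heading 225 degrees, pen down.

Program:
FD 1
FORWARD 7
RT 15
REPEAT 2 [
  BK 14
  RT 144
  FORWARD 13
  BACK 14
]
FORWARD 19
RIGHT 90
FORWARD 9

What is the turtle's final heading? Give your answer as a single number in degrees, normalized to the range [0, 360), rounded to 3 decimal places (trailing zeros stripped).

Executing turtle program step by step:
Start: pos=(-2,1), heading=225, pen down
FD 1: (-2,1) -> (-2.707,0.293) [heading=225, draw]
FD 7: (-2.707,0.293) -> (-7.657,-4.657) [heading=225, draw]
RT 15: heading 225 -> 210
REPEAT 2 [
  -- iteration 1/2 --
  BK 14: (-7.657,-4.657) -> (4.468,2.343) [heading=210, draw]
  RT 144: heading 210 -> 66
  FD 13: (4.468,2.343) -> (9.755,14.219) [heading=66, draw]
  BK 14: (9.755,14.219) -> (4.061,1.43) [heading=66, draw]
  -- iteration 2/2 --
  BK 14: (4.061,1.43) -> (-1.634,-11.36) [heading=66, draw]
  RT 144: heading 66 -> 282
  FD 13: (-1.634,-11.36) -> (1.069,-24.076) [heading=282, draw]
  BK 14: (1.069,-24.076) -> (-1.841,-10.382) [heading=282, draw]
]
FD 19: (-1.841,-10.382) -> (2.109,-28.967) [heading=282, draw]
RT 90: heading 282 -> 192
FD 9: (2.109,-28.967) -> (-6.694,-30.838) [heading=192, draw]
Final: pos=(-6.694,-30.838), heading=192, 10 segment(s) drawn

Answer: 192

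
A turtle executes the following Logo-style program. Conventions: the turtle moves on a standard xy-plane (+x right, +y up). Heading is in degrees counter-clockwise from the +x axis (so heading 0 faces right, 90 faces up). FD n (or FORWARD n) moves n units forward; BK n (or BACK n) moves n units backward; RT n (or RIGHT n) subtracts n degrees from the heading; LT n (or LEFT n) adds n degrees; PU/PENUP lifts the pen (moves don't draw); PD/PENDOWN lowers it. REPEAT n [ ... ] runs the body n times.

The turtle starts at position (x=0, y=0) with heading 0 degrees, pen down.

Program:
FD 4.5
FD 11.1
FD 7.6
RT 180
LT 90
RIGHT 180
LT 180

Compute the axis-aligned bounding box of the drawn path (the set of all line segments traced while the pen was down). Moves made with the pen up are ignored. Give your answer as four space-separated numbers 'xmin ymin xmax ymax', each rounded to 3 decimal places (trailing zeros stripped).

Executing turtle program step by step:
Start: pos=(0,0), heading=0, pen down
FD 4.5: (0,0) -> (4.5,0) [heading=0, draw]
FD 11.1: (4.5,0) -> (15.6,0) [heading=0, draw]
FD 7.6: (15.6,0) -> (23.2,0) [heading=0, draw]
RT 180: heading 0 -> 180
LT 90: heading 180 -> 270
RT 180: heading 270 -> 90
LT 180: heading 90 -> 270
Final: pos=(23.2,0), heading=270, 3 segment(s) drawn

Segment endpoints: x in {0, 4.5, 15.6, 23.2}, y in {0}
xmin=0, ymin=0, xmax=23.2, ymax=0

Answer: 0 0 23.2 0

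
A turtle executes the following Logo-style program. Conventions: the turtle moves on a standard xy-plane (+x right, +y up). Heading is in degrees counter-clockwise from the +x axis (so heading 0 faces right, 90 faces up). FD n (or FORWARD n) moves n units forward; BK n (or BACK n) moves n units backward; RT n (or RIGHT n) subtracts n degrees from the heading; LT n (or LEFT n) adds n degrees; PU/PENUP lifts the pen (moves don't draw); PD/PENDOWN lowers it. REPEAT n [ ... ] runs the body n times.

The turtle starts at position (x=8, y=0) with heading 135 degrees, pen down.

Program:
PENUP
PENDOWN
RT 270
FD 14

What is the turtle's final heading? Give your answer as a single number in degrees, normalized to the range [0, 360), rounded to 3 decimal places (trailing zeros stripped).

Executing turtle program step by step:
Start: pos=(8,0), heading=135, pen down
PU: pen up
PD: pen down
RT 270: heading 135 -> 225
FD 14: (8,0) -> (-1.899,-9.899) [heading=225, draw]
Final: pos=(-1.899,-9.899), heading=225, 1 segment(s) drawn

Answer: 225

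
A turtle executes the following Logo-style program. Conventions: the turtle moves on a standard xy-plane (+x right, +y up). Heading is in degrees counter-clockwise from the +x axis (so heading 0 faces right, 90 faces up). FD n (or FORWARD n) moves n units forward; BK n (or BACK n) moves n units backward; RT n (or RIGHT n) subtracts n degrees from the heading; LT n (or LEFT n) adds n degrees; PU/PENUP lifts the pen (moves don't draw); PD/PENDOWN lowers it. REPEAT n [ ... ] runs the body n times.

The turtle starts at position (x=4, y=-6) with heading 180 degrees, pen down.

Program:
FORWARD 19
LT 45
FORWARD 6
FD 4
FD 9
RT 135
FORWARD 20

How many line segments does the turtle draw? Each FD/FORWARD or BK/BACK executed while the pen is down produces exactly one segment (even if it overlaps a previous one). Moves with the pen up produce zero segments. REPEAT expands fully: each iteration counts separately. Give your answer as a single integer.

Executing turtle program step by step:
Start: pos=(4,-6), heading=180, pen down
FD 19: (4,-6) -> (-15,-6) [heading=180, draw]
LT 45: heading 180 -> 225
FD 6: (-15,-6) -> (-19.243,-10.243) [heading=225, draw]
FD 4: (-19.243,-10.243) -> (-22.071,-13.071) [heading=225, draw]
FD 9: (-22.071,-13.071) -> (-28.435,-19.435) [heading=225, draw]
RT 135: heading 225 -> 90
FD 20: (-28.435,-19.435) -> (-28.435,0.565) [heading=90, draw]
Final: pos=(-28.435,0.565), heading=90, 5 segment(s) drawn
Segments drawn: 5

Answer: 5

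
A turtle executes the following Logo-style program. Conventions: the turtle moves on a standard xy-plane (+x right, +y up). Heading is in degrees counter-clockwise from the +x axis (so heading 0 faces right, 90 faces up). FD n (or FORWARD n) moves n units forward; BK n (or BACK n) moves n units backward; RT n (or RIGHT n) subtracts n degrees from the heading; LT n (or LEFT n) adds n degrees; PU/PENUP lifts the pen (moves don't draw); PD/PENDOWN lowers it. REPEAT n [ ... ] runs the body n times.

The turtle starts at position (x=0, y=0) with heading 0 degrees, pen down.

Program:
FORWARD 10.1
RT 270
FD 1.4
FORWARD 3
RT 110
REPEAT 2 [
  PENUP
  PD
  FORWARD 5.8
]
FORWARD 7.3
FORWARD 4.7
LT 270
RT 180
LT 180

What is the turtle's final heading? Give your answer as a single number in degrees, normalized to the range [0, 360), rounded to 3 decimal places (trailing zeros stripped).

Answer: 250

Derivation:
Executing turtle program step by step:
Start: pos=(0,0), heading=0, pen down
FD 10.1: (0,0) -> (10.1,0) [heading=0, draw]
RT 270: heading 0 -> 90
FD 1.4: (10.1,0) -> (10.1,1.4) [heading=90, draw]
FD 3: (10.1,1.4) -> (10.1,4.4) [heading=90, draw]
RT 110: heading 90 -> 340
REPEAT 2 [
  -- iteration 1/2 --
  PU: pen up
  PD: pen down
  FD 5.8: (10.1,4.4) -> (15.55,2.416) [heading=340, draw]
  -- iteration 2/2 --
  PU: pen up
  PD: pen down
  FD 5.8: (15.55,2.416) -> (21,0.433) [heading=340, draw]
]
FD 7.3: (21,0.433) -> (27.86,-2.064) [heading=340, draw]
FD 4.7: (27.86,-2.064) -> (32.277,-3.672) [heading=340, draw]
LT 270: heading 340 -> 250
RT 180: heading 250 -> 70
LT 180: heading 70 -> 250
Final: pos=(32.277,-3.672), heading=250, 7 segment(s) drawn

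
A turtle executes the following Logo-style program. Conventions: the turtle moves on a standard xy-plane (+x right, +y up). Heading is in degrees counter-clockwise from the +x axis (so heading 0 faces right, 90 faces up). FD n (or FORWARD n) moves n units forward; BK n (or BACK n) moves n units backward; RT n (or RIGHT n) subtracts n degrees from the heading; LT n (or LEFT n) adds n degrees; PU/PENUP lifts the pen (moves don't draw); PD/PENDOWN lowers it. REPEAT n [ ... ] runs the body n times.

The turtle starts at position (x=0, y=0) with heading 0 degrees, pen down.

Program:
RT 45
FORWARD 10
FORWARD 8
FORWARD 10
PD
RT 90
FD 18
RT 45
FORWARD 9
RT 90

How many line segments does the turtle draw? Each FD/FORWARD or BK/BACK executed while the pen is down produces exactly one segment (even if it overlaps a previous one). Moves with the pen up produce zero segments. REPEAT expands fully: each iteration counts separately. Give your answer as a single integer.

Executing turtle program step by step:
Start: pos=(0,0), heading=0, pen down
RT 45: heading 0 -> 315
FD 10: (0,0) -> (7.071,-7.071) [heading=315, draw]
FD 8: (7.071,-7.071) -> (12.728,-12.728) [heading=315, draw]
FD 10: (12.728,-12.728) -> (19.799,-19.799) [heading=315, draw]
PD: pen down
RT 90: heading 315 -> 225
FD 18: (19.799,-19.799) -> (7.071,-32.527) [heading=225, draw]
RT 45: heading 225 -> 180
FD 9: (7.071,-32.527) -> (-1.929,-32.527) [heading=180, draw]
RT 90: heading 180 -> 90
Final: pos=(-1.929,-32.527), heading=90, 5 segment(s) drawn
Segments drawn: 5

Answer: 5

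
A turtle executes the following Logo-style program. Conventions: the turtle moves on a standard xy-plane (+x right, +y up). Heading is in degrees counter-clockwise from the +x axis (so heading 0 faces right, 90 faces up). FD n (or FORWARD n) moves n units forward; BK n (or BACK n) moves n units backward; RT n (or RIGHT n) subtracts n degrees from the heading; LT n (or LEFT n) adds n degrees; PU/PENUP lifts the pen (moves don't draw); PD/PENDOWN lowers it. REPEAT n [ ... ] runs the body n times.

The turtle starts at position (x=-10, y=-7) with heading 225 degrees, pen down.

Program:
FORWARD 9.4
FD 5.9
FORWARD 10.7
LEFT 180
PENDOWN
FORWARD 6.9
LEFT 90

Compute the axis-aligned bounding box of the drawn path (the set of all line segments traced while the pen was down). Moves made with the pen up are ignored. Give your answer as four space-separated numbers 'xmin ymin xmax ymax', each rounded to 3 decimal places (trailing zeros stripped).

Answer: -28.385 -25.385 -10 -7

Derivation:
Executing turtle program step by step:
Start: pos=(-10,-7), heading=225, pen down
FD 9.4: (-10,-7) -> (-16.647,-13.647) [heading=225, draw]
FD 5.9: (-16.647,-13.647) -> (-20.819,-17.819) [heading=225, draw]
FD 10.7: (-20.819,-17.819) -> (-28.385,-25.385) [heading=225, draw]
LT 180: heading 225 -> 45
PD: pen down
FD 6.9: (-28.385,-25.385) -> (-23.506,-20.506) [heading=45, draw]
LT 90: heading 45 -> 135
Final: pos=(-23.506,-20.506), heading=135, 4 segment(s) drawn

Segment endpoints: x in {-28.385, -23.506, -20.819, -16.647, -10}, y in {-25.385, -20.506, -17.819, -13.647, -7}
xmin=-28.385, ymin=-25.385, xmax=-10, ymax=-7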